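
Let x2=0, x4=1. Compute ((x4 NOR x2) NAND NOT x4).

Substituting: ((1 NOR 0) NAND NOT 1)
= 1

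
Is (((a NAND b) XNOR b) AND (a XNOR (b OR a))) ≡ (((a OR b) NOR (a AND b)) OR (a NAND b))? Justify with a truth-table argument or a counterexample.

No. Counterexample: with a=0, b=0, Expression 1 = 0 but Expression 2 = 1.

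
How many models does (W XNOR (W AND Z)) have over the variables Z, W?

Satisfying assignments: (0,0), (1,0), (1,1)
Count: 3 out of 4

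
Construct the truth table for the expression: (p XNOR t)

p | t | Output
--------------
0 | 0 | 1
0 | 1 | 0
1 | 0 | 0
1 | 1 | 1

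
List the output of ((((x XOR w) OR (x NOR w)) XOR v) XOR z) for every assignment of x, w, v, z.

x | w | v | z | Output
----------------------
0 | 0 | 0 | 0 | 1
0 | 0 | 0 | 1 | 0
0 | 0 | 1 | 0 | 0
0 | 0 | 1 | 1 | 1
0 | 1 | 0 | 0 | 1
0 | 1 | 0 | 1 | 0
0 | 1 | 1 | 0 | 0
0 | 1 | 1 | 1 | 1
1 | 0 | 0 | 0 | 1
1 | 0 | 0 | 1 | 0
1 | 0 | 1 | 0 | 0
1 | 0 | 1 | 1 | 1
1 | 1 | 0 | 0 | 0
1 | 1 | 0 | 1 | 1
1 | 1 | 1 | 0 | 1
1 | 1 | 1 | 1 | 0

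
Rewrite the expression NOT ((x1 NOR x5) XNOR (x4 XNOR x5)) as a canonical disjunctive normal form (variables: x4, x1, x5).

(NOT x4 AND x1 AND NOT x5) OR (x4 AND NOT x1 AND NOT x5) OR (x4 AND NOT x1 AND x5) OR (x4 AND x1 AND x5)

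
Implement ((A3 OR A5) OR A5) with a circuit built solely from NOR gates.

((((A3 NOR A5) NOR (A3 NOR A5)) NOR A5) NOR (((A3 NOR A5) NOR (A3 NOR A5)) NOR A5))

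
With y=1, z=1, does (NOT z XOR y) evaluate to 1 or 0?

Substituting: (NOT 1 XOR 1)
= 1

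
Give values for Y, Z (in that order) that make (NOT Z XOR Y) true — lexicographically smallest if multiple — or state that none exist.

Y=0, Z=0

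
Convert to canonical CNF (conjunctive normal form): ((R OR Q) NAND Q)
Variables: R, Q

(R OR NOT Q) AND (NOT R OR NOT Q)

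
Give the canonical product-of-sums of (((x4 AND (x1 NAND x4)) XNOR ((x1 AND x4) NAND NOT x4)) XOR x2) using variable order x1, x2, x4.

ΠM(0, 3, 4, 5) = (x1 OR x2 OR x4) AND (x1 OR NOT x2 OR NOT x4) AND (NOT x1 OR x2 OR x4) AND (NOT x1 OR x2 OR NOT x4)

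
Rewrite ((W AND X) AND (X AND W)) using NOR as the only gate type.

((((W NOR W) NOR (X NOR X)) NOR ((W NOR W) NOR (X NOR X))) NOR (((X NOR X) NOR (W NOR W)) NOR ((X NOR X) NOR (W NOR W))))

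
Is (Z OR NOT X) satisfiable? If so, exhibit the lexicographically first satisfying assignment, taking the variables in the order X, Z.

X=0, Z=0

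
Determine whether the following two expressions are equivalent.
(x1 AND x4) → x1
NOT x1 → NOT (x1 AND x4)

Yes, Contrapositive is always equivalent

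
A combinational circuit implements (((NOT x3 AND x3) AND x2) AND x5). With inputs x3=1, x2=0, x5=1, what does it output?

Substituting: (((NOT 1 AND 1) AND 0) AND 1)
= 0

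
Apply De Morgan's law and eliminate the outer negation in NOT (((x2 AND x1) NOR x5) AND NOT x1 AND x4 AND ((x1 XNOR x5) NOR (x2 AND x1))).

NOT ((x2 AND x1) NOR x5) OR x1 OR NOT x4 OR NOT ((x1 XNOR x5) NOR (x2 AND x1))
De Morgan's: NOT(AND of terms) = OR of negations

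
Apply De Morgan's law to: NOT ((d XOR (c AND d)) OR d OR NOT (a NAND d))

NOT (d XOR (c AND d)) AND NOT d AND (a NAND d)
De Morgan's: NOT(OR of terms) = AND of negations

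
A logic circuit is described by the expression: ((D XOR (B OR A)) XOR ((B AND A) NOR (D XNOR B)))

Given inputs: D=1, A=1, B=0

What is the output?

Substituting: ((1 XOR (0 OR 1)) XOR ((0 AND 1) NOR (1 XNOR 0)))
= 1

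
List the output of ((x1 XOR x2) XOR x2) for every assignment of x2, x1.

x2 | x1 | Output
----------------
0 | 0 | 0
0 | 1 | 1
1 | 0 | 0
1 | 1 | 1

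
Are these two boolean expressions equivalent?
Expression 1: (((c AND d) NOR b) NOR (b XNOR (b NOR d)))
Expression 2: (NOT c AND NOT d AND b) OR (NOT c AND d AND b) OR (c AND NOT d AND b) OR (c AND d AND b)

Yes, they are equivalent — the two output columns agree on all 8 assignments:
c | d | b | Expression 1 | Expression 2
---------------------------------------
0 | 0 | 0 | 0 | 0
0 | 0 | 1 | 1 | 1
0 | 1 | 0 | 0 | 0
0 | 1 | 1 | 1 | 1
1 | 0 | 0 | 0 | 0
1 | 0 | 1 | 1 | 1
1 | 1 | 0 | 0 | 0
1 | 1 | 1 | 1 | 1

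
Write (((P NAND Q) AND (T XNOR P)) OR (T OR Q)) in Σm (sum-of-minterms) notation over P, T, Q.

Σm(0, 1, 2, 3, 5, 6, 7) = (NOT P AND NOT T AND NOT Q) OR (NOT P AND NOT T AND Q) OR (NOT P AND T AND NOT Q) OR (NOT P AND T AND Q) OR (P AND NOT T AND Q) OR (P AND T AND NOT Q) OR (P AND T AND Q)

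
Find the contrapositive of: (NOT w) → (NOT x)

Contrapositive: x → w
Note: A statement and its contrapositive are logically equivalent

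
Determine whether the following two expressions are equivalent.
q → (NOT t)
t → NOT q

Yes, Contrapositive is always equivalent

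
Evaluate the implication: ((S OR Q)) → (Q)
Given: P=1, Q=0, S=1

Antecedent ((S OR Q)) = 1; consequent (Q) = 0.
1 → 0 = 0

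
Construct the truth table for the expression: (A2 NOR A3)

A2 | A3 | Output
----------------
0 | 0 | 1
0 | 1 | 0
1 | 0 | 0
1 | 1 | 0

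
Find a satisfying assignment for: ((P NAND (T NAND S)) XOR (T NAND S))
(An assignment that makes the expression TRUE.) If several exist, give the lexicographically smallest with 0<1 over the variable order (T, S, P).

T=0, S=0, P=1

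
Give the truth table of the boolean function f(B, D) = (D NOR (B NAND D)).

B | D | Output
--------------
0 | 0 | 0
0 | 1 | 0
1 | 0 | 0
1 | 1 | 0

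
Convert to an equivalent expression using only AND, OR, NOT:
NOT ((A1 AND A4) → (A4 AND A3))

(A1 AND A4) AND NOT (A4 AND A3)
(Negated implication: NOT(A → B) = A AND NOT B)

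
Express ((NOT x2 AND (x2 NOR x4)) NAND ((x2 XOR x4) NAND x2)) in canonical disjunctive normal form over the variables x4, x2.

(NOT x4 AND x2) OR (x4 AND NOT x2) OR (x4 AND x2)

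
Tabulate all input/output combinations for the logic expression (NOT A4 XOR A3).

A4 | A3 | Output
----------------
0 | 0 | 1
0 | 1 | 0
1 | 0 | 0
1 | 1 | 1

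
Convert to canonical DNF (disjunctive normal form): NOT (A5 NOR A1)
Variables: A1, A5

(NOT A1 AND A5) OR (A1 AND NOT A5) OR (A1 AND A5)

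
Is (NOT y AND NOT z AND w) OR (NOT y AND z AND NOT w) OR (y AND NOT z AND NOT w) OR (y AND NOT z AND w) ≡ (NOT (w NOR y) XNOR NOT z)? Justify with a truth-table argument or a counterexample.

Yes, they are equivalent — the two output columns agree on all 8 assignments:
y | z | w | Expression 1 | Expression 2
---------------------------------------
0 | 0 | 0 | 0 | 0
0 | 0 | 1 | 1 | 1
0 | 1 | 0 | 1 | 1
0 | 1 | 1 | 0 | 0
1 | 0 | 0 | 1 | 1
1 | 0 | 1 | 1 | 1
1 | 1 | 0 | 0 | 0
1 | 1 | 1 | 0 | 0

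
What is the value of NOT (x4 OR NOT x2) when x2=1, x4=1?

Substituting: NOT (1 OR NOT 1)
= 0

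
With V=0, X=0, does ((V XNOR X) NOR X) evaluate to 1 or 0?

Substituting: ((0 XNOR 0) NOR 0)
= 0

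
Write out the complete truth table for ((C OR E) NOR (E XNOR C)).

C | E | Output
--------------
0 | 0 | 0
0 | 1 | 0
1 | 0 | 0
1 | 1 | 0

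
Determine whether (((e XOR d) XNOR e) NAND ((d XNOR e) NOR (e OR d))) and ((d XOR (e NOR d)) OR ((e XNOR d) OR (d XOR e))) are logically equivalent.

Yes, they are equivalent — the two output columns agree on all 4 assignments:
e | d | Expression 1 | Expression 2
-----------------------------------
0 | 0 | 1 | 1
0 | 1 | 1 | 1
1 | 0 | 1 | 1
1 | 1 | 1 | 1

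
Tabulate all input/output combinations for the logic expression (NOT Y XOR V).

Y | V | Output
--------------
0 | 0 | 1
0 | 1 | 0
1 | 0 | 0
1 | 1 | 1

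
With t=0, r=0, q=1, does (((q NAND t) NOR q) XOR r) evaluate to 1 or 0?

Substituting: (((1 NAND 0) NOR 1) XOR 0)
= 0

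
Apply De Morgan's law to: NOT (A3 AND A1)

NOT A3 OR NOT A1
De Morgan's: NOT(AND of terms) = OR of negations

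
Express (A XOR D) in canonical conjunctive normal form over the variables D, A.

(D OR A) AND (NOT D OR NOT A)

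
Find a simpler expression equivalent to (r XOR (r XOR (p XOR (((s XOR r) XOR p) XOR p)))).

By XOR self-cancellation ((E XOR v) XOR v = E) then XOR self-cancellation ((E XOR v) XOR v = E):
= ((s XOR r) XOR p)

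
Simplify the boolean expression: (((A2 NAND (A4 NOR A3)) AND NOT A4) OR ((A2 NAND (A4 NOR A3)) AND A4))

By distribution ((E AND v) OR (E AND NOT v) = E):
= (A2 NAND (A4 NOR A3))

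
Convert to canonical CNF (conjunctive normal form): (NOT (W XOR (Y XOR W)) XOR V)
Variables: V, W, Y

(V OR W OR NOT Y) AND (V OR NOT W OR NOT Y) AND (NOT V OR W OR Y) AND (NOT V OR NOT W OR Y)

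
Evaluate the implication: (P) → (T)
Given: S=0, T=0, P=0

Antecedent (P) = 0; consequent (T) = 0.
0 → 0 = 1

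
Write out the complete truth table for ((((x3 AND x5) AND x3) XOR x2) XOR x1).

x5 | x2 | x3 | x1 | Output
--------------------------
0 | 0 | 0 | 0 | 0
0 | 0 | 0 | 1 | 1
0 | 0 | 1 | 0 | 0
0 | 0 | 1 | 1 | 1
0 | 1 | 0 | 0 | 1
0 | 1 | 0 | 1 | 0
0 | 1 | 1 | 0 | 1
0 | 1 | 1 | 1 | 0
1 | 0 | 0 | 0 | 0
1 | 0 | 0 | 1 | 1
1 | 0 | 1 | 0 | 1
1 | 0 | 1 | 1 | 0
1 | 1 | 0 | 0 | 1
1 | 1 | 0 | 1 | 0
1 | 1 | 1 | 0 | 0
1 | 1 | 1 | 1 | 1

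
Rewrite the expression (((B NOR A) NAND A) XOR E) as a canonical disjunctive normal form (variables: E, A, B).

(NOT E AND NOT A AND NOT B) OR (NOT E AND NOT A AND B) OR (NOT E AND A AND NOT B) OR (NOT E AND A AND B)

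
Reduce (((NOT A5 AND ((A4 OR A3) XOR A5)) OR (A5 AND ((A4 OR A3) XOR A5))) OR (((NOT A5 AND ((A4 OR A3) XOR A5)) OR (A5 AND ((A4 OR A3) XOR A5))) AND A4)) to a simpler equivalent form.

By absorption (E OR (E AND v) = E) then distribution ((E AND v) OR (E AND NOT v) = E):
= ((A4 OR A3) XOR A5)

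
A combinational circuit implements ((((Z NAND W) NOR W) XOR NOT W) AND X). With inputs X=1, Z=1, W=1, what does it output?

Substituting: ((((1 NAND 1) NOR 1) XOR NOT 1) AND 1)
= 0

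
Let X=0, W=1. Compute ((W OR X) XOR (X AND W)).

Substituting: ((1 OR 0) XOR (0 AND 1))
= 1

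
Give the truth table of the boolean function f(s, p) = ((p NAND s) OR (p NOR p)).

s | p | Output
--------------
0 | 0 | 1
0 | 1 | 1
1 | 0 | 1
1 | 1 | 0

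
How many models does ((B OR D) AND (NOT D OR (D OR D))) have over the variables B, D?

Satisfying assignments: (0,1), (1,0), (1,1)
Count: 3 out of 4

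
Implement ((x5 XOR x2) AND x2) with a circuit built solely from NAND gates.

((((x5 NAND (x5 NAND x2)) NAND (x2 NAND (x5 NAND x2))) NAND x2) NAND (((x5 NAND (x5 NAND x2)) NAND (x2 NAND (x5 NAND x2))) NAND x2))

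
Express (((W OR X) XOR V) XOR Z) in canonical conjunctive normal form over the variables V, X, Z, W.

(V OR X OR Z OR W) AND (V OR X OR NOT Z OR NOT W) AND (V OR NOT X OR NOT Z OR W) AND (V OR NOT X OR NOT Z OR NOT W) AND (NOT V OR X OR Z OR NOT W) AND (NOT V OR X OR NOT Z OR W) AND (NOT V OR NOT X OR Z OR W) AND (NOT V OR NOT X OR Z OR NOT W)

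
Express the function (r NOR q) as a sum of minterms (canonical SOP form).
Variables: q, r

Σm(0) = (NOT q AND NOT r)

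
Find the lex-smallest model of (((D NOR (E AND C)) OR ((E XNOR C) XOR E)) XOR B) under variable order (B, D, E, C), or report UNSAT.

B=0, D=0, E=0, C=0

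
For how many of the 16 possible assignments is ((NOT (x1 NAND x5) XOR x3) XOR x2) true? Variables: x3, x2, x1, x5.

Satisfying assignments: (0,0,1,1), (0,1,0,0), (0,1,0,1), (0,1,1,0), (1,0,0,0), (1,0,0,1), (1,0,1,0), (1,1,1,1)
Count: 8 out of 16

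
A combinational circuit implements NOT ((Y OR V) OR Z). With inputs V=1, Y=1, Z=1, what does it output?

Substituting: NOT ((1 OR 1) OR 1)
= 0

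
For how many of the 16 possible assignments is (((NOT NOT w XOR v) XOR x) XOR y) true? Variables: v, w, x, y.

Satisfying assignments: (0,0,0,1), (0,0,1,0), (0,1,0,0), (0,1,1,1), (1,0,0,0), (1,0,1,1), (1,1,0,1), (1,1,1,0)
Count: 8 out of 16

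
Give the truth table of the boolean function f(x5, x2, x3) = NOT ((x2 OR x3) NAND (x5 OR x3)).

x5 | x2 | x3 | Output
---------------------
0 | 0 | 0 | 0
0 | 0 | 1 | 1
0 | 1 | 0 | 0
0 | 1 | 1 | 1
1 | 0 | 0 | 0
1 | 0 | 1 | 1
1 | 1 | 0 | 1
1 | 1 | 1 | 1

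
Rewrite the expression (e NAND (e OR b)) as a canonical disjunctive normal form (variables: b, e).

(NOT b AND NOT e) OR (b AND NOT e)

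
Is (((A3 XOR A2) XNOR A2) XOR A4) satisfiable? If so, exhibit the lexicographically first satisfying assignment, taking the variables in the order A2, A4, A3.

A2=0, A4=0, A3=0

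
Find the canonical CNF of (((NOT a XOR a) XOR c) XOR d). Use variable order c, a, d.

(c OR a OR NOT d) AND (c OR NOT a OR NOT d) AND (NOT c OR a OR d) AND (NOT c OR NOT a OR d)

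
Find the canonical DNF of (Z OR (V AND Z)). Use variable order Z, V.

(Z AND NOT V) OR (Z AND V)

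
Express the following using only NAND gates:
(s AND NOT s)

((s NAND (s NAND s)) NAND (s NAND (s NAND s)))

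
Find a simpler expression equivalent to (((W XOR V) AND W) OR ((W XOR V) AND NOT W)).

By distribution ((E AND v) OR (E AND NOT v) = E):
= (W XOR V)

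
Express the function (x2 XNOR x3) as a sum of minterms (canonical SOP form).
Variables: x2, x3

Σm(0, 3) = (NOT x2 AND NOT x3) OR (x2 AND x3)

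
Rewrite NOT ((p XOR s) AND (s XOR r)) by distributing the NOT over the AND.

NOT (p XOR s) OR NOT (s XOR r)
De Morgan's: NOT(AND of terms) = OR of negations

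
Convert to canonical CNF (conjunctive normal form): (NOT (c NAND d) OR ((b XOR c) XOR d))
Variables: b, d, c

(b OR d OR c) AND (NOT b OR d OR NOT c) AND (NOT b OR NOT d OR c)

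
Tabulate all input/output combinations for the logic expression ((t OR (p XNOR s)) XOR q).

s | t | q | p | Output
----------------------
0 | 0 | 0 | 0 | 1
0 | 0 | 0 | 1 | 0
0 | 0 | 1 | 0 | 0
0 | 0 | 1 | 1 | 1
0 | 1 | 0 | 0 | 1
0 | 1 | 0 | 1 | 1
0 | 1 | 1 | 0 | 0
0 | 1 | 1 | 1 | 0
1 | 0 | 0 | 0 | 0
1 | 0 | 0 | 1 | 1
1 | 0 | 1 | 0 | 1
1 | 0 | 1 | 1 | 0
1 | 1 | 0 | 0 | 1
1 | 1 | 0 | 1 | 1
1 | 1 | 1 | 0 | 0
1 | 1 | 1 | 1 | 0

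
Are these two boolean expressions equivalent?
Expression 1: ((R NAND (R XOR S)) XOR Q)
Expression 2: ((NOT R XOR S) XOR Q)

No. Counterexample: with R=0, S=1, Q=0, Expression 1 = 1 but Expression 2 = 0.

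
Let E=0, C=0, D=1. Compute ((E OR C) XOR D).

Substituting: ((0 OR 0) XOR 1)
= 1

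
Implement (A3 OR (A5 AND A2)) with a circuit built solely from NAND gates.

((A3 NAND A3) NAND (((A5 NAND A2) NAND (A5 NAND A2)) NAND ((A5 NAND A2) NAND (A5 NAND A2))))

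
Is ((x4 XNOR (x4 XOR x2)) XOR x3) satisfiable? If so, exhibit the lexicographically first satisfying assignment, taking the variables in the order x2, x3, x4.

x2=0, x3=0, x4=0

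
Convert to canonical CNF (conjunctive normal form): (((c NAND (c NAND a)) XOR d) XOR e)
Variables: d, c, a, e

(d OR c OR a OR NOT e) AND (d OR c OR NOT a OR NOT e) AND (d OR NOT c OR a OR e) AND (d OR NOT c OR NOT a OR NOT e) AND (NOT d OR c OR a OR e) AND (NOT d OR c OR NOT a OR e) AND (NOT d OR NOT c OR a OR NOT e) AND (NOT d OR NOT c OR NOT a OR e)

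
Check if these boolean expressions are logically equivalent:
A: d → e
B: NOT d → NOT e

No, Inverse is not equivalent to original (counterexample: e=0, d=1)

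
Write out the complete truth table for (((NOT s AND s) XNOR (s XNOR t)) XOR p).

s | t | p | Output
------------------
0 | 0 | 0 | 0
0 | 0 | 1 | 1
0 | 1 | 0 | 1
0 | 1 | 1 | 0
1 | 0 | 0 | 1
1 | 0 | 1 | 0
1 | 1 | 0 | 0
1 | 1 | 1 | 1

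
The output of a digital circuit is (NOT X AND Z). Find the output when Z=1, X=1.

Substituting: (NOT 1 AND 1)
= 0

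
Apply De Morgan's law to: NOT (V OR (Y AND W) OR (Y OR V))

NOT V AND NOT (Y AND W) AND NOT (Y OR V)
De Morgan's: NOT(OR of terms) = AND of negations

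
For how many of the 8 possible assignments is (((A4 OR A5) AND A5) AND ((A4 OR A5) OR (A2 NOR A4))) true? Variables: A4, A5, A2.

Satisfying assignments: (0,1,0), (0,1,1), (1,1,0), (1,1,1)
Count: 4 out of 8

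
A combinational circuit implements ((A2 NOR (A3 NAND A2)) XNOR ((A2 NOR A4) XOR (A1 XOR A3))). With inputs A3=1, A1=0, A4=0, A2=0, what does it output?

Substituting: ((0 NOR (1 NAND 0)) XNOR ((0 NOR 0) XOR (0 XOR 1)))
= 1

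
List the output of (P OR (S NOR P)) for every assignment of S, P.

S | P | Output
--------------
0 | 0 | 1
0 | 1 | 1
1 | 0 | 0
1 | 1 | 1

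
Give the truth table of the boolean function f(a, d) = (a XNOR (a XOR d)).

a | d | Output
--------------
0 | 0 | 1
0 | 1 | 0
1 | 0 | 1
1 | 1 | 0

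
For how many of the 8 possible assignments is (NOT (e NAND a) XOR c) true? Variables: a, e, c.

Satisfying assignments: (0,0,1), (0,1,1), (1,0,1), (1,1,0)
Count: 4 out of 8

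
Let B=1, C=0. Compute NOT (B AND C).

Substituting: NOT (1 AND 0)
= 1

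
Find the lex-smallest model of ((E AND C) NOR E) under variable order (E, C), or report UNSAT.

E=0, C=0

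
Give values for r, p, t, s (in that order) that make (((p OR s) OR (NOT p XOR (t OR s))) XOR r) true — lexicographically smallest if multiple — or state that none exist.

r=0, p=0, t=0, s=0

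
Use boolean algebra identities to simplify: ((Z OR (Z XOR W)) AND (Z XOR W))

By absorption (E AND (E OR v) = E):
= (Z XOR W)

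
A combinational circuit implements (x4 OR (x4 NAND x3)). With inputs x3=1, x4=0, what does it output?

Substituting: (0 OR (0 NAND 1))
= 1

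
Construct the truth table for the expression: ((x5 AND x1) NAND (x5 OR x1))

x5 | x1 | Output
----------------
0 | 0 | 1
0 | 1 | 1
1 | 0 | 1
1 | 1 | 0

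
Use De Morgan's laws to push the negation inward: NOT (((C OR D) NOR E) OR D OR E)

NOT ((C OR D) NOR E) AND NOT D AND NOT E
De Morgan's: NOT(OR of terms) = AND of negations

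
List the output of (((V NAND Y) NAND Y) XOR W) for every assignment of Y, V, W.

Y | V | W | Output
------------------
0 | 0 | 0 | 1
0 | 0 | 1 | 0
0 | 1 | 0 | 1
0 | 1 | 1 | 0
1 | 0 | 0 | 0
1 | 0 | 1 | 1
1 | 1 | 0 | 1
1 | 1 | 1 | 0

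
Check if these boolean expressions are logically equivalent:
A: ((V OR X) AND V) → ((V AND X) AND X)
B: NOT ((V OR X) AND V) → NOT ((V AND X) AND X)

No, Inverse is not equivalent to original (counterexample: V=1, Y=0, X=0)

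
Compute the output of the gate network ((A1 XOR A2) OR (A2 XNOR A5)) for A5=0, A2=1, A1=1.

Substituting: ((1 XOR 1) OR (1 XNOR 0))
= 0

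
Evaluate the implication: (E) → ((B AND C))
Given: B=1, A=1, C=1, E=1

Antecedent (E) = 1; consequent ((B AND C)) = 1.
1 → 1 = 1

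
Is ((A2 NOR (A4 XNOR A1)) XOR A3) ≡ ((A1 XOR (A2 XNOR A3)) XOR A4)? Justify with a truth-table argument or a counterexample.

No. Counterexample: with A1=0, A2=0, A3=0, A4=0, Expression 1 = 0 but Expression 2 = 1.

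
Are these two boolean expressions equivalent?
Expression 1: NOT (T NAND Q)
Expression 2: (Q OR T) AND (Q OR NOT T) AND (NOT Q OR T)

Yes, they are equivalent — the two output columns agree on all 4 assignments:
Q | T | Expression 1 | Expression 2
-----------------------------------
0 | 0 | 0 | 0
0 | 1 | 0 | 0
1 | 0 | 0 | 0
1 | 1 | 1 | 1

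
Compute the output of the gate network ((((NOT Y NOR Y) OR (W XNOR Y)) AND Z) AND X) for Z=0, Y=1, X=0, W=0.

Substituting: ((((NOT 1 NOR 1) OR (0 XNOR 1)) AND 0) AND 0)
= 0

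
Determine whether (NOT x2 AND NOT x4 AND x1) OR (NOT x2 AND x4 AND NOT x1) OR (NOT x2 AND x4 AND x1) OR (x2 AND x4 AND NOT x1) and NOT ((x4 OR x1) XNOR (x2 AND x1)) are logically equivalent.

Yes, they are equivalent — the two output columns agree on all 8 assignments:
x2 | x4 | x1 | Expression 1 | Expression 2
------------------------------------------
0 | 0 | 0 | 0 | 0
0 | 0 | 1 | 1 | 1
0 | 1 | 0 | 1 | 1
0 | 1 | 1 | 1 | 1
1 | 0 | 0 | 0 | 0
1 | 0 | 1 | 0 | 0
1 | 1 | 0 | 1 | 1
1 | 1 | 1 | 0 | 0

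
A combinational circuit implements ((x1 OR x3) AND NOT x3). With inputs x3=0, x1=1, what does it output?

Substituting: ((1 OR 0) AND NOT 0)
= 1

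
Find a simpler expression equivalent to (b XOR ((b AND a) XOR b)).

By XOR self-cancellation ((E XOR v) XOR v = E):
= (b AND a)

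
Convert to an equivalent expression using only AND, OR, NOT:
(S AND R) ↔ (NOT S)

((S AND R) AND (NOT S)) OR (NOT (S AND R) AND S)
(Biconditional = both true or both false)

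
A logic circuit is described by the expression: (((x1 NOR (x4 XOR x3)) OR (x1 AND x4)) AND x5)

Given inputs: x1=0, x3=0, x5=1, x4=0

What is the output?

Substituting: (((0 NOR (0 XOR 0)) OR (0 AND 0)) AND 1)
= 1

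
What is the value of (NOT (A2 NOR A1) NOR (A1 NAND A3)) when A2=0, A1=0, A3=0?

Substituting: (NOT (0 NOR 0) NOR (0 NAND 0))
= 0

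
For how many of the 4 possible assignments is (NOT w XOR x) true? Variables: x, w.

Satisfying assignments: (0,0), (1,1)
Count: 2 out of 4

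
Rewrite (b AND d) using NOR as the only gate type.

((b NOR b) NOR (d NOR d))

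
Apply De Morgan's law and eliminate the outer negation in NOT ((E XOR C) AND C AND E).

NOT (E XOR C) OR NOT C OR NOT E
De Morgan's: NOT(AND of terms) = OR of negations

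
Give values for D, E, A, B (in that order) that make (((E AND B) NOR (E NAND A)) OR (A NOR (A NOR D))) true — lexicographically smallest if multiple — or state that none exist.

D=0, E=1, A=1, B=0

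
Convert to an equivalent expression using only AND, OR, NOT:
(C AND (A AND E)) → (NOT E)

NOT (C AND (A AND E)) OR (NOT E)
(Implication elimination: A → B = NOT A OR B)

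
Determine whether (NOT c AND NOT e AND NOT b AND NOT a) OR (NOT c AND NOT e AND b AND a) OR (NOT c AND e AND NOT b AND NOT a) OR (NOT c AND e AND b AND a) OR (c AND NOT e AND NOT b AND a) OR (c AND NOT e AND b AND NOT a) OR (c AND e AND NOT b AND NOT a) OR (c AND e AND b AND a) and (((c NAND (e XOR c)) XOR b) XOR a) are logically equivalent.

Yes, they are equivalent — the two output columns agree on all 16 assignments:
c | e | b | a | Expression 1 | Expression 2
-------------------------------------------
0 | 0 | 0 | 0 | 1 | 1
0 | 0 | 0 | 1 | 0 | 0
0 | 0 | 1 | 0 | 0 | 0
0 | 0 | 1 | 1 | 1 | 1
0 | 1 | 0 | 0 | 1 | 1
0 | 1 | 0 | 1 | 0 | 0
0 | 1 | 1 | 0 | 0 | 0
0 | 1 | 1 | 1 | 1 | 1
1 | 0 | 0 | 0 | 0 | 0
1 | 0 | 0 | 1 | 1 | 1
1 | 0 | 1 | 0 | 1 | 1
1 | 0 | 1 | 1 | 0 | 0
1 | 1 | 0 | 0 | 1 | 1
1 | 1 | 0 | 1 | 0 | 0
1 | 1 | 1 | 0 | 0 | 0
1 | 1 | 1 | 1 | 1 | 1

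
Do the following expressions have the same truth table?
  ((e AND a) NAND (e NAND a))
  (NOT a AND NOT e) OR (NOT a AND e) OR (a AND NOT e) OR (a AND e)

Yes, they are equivalent — the two output columns agree on all 4 assignments:
a | e | Expression 1 | Expression 2
-----------------------------------
0 | 0 | 1 | 1
0 | 1 | 1 | 1
1 | 0 | 1 | 1
1 | 1 | 1 | 1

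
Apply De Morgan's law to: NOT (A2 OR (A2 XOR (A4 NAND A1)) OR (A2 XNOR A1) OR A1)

NOT A2 AND NOT (A2 XOR (A4 NAND A1)) AND NOT (A2 XNOR A1) AND NOT A1
De Morgan's: NOT(OR of terms) = AND of negations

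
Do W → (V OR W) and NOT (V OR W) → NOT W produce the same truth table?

Yes, Contrapositive is always equivalent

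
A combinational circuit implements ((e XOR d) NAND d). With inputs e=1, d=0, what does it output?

Substituting: ((1 XOR 0) NAND 0)
= 1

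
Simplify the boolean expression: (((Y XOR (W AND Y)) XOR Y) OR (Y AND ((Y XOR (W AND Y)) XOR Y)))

By absorption (E OR (E AND v) = E) then XOR self-cancellation ((E XOR v) XOR v = E):
= (W AND Y)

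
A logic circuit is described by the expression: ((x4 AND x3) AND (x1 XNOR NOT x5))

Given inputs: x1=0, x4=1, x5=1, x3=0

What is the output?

Substituting: ((1 AND 0) AND (0 XNOR NOT 1))
= 0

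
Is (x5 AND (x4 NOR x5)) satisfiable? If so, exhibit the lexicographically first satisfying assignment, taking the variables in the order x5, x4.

UNSATISFIABLE - no assignment makes this expression true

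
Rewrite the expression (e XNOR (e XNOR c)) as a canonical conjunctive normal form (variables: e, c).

(e OR c) AND (NOT e OR c)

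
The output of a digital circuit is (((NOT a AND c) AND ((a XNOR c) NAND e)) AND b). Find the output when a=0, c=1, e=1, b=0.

Substituting: (((NOT 0 AND 1) AND ((0 XNOR 1) NAND 1)) AND 0)
= 0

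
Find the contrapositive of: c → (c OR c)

Contrapositive: NOT (c OR c) → NOT c
Note: A statement and its contrapositive are logically equivalent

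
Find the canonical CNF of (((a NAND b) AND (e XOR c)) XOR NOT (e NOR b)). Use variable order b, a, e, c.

(b OR a OR e OR c) AND (b OR a OR NOT e OR c) AND (b OR NOT a OR e OR c) AND (b OR NOT a OR NOT e OR c) AND (NOT b OR a OR e OR NOT c) AND (NOT b OR a OR NOT e OR c)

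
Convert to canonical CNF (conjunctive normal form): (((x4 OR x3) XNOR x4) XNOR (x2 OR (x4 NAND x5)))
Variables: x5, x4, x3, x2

(x5 OR x4 OR NOT x3 OR x2) AND (x5 OR x4 OR NOT x3 OR NOT x2) AND (NOT x5 OR x4 OR NOT x3 OR x2) AND (NOT x5 OR x4 OR NOT x3 OR NOT x2) AND (NOT x5 OR NOT x4 OR x3 OR x2) AND (NOT x5 OR NOT x4 OR NOT x3 OR x2)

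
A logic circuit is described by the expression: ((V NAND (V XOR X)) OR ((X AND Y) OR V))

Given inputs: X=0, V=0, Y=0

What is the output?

Substituting: ((0 NAND (0 XOR 0)) OR ((0 AND 0) OR 0))
= 1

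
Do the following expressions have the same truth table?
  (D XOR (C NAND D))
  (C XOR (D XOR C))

No. Counterexample: with D=0, C=0, Expression 1 = 1 but Expression 2 = 0.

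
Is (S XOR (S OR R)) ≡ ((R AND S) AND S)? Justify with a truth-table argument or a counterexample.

No. Counterexample: with S=0, R=1, Expression 1 = 1 but Expression 2 = 0.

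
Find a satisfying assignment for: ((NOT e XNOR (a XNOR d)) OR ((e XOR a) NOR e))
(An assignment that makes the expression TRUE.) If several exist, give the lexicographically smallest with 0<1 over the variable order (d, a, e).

d=0, a=0, e=0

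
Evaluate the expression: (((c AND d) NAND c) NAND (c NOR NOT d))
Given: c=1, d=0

Substituting: (((1 AND 0) NAND 1) NAND (1 NOR NOT 0))
= 1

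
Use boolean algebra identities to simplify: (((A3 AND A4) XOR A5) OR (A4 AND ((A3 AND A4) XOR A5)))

By absorption (E OR (E AND v) = E):
= ((A3 AND A4) XOR A5)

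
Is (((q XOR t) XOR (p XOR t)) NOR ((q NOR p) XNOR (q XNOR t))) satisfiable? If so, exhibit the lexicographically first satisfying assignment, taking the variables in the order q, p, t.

q=0, p=0, t=1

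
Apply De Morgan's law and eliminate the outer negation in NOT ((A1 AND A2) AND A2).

NOT (A1 AND A2) OR NOT A2
De Morgan's: NOT(AND of terms) = OR of negations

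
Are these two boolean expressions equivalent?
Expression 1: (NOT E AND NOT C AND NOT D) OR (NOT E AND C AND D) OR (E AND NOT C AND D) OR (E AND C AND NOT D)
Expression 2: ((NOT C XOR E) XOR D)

Yes, they are equivalent — the two output columns agree on all 8 assignments:
E | C | D | Expression 1 | Expression 2
---------------------------------------
0 | 0 | 0 | 1 | 1
0 | 0 | 1 | 0 | 0
0 | 1 | 0 | 0 | 0
0 | 1 | 1 | 1 | 1
1 | 0 | 0 | 0 | 0
1 | 0 | 1 | 1 | 1
1 | 1 | 0 | 1 | 1
1 | 1 | 1 | 0 | 0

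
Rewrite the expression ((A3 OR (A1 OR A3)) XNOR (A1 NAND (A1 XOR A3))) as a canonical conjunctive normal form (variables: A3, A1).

(A3 OR A1) AND (A3 OR NOT A1)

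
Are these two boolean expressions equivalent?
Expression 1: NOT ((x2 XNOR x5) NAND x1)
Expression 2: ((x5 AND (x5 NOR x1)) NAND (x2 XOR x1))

No. Counterexample: with x2=0, x1=0, x5=0, Expression 1 = 0 but Expression 2 = 1.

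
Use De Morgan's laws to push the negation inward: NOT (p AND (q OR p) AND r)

NOT p OR NOT (q OR p) OR NOT r
De Morgan's: NOT(AND of terms) = OR of negations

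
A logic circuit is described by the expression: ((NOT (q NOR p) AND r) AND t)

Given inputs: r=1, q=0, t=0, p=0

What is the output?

Substituting: ((NOT (0 NOR 0) AND 1) AND 0)
= 0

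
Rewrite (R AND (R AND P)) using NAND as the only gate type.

((R NAND ((R NAND P) NAND (R NAND P))) NAND (R NAND ((R NAND P) NAND (R NAND P))))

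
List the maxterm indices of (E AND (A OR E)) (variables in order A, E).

ΠM(0, 2) = (A OR E) AND (NOT A OR E)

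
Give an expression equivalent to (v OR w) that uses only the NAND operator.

((v NAND v) NAND (w NAND w))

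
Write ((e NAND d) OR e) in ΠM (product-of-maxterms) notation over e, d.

ΠM() = TRUE (no maxterms)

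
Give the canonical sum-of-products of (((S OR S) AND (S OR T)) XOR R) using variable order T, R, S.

Σm(1, 2, 5, 6) = (NOT T AND NOT R AND S) OR (NOT T AND R AND NOT S) OR (T AND NOT R AND S) OR (T AND R AND NOT S)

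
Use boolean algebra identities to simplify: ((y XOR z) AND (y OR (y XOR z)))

By absorption (E AND (E OR v) = E):
= (y XOR z)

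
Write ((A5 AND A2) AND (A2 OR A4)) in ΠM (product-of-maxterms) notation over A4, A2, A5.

ΠM(0, 1, 2, 4, 5, 6) = (A4 OR A2 OR A5) AND (A4 OR A2 OR NOT A5) AND (A4 OR NOT A2 OR A5) AND (NOT A4 OR A2 OR A5) AND (NOT A4 OR A2 OR NOT A5) AND (NOT A4 OR NOT A2 OR A5)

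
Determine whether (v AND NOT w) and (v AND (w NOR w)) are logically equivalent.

Yes, they are equivalent — the two output columns agree on all 4 assignments:
v | w | Expression 1 | Expression 2
-----------------------------------
0 | 0 | 0 | 0
0 | 1 | 0 | 0
1 | 0 | 1 | 1
1 | 1 | 0 | 0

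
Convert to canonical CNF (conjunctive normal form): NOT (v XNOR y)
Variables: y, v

(y OR v) AND (NOT y OR NOT v)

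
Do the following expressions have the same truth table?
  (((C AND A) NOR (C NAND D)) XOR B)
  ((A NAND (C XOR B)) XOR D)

No. Counterexample: with B=0, D=0, C=0, A=0, Expression 1 = 0 but Expression 2 = 1.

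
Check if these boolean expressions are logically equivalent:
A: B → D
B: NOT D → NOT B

Yes, Contrapositive is always equivalent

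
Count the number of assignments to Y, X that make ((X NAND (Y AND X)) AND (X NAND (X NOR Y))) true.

Satisfying assignments: (0,0), (0,1), (1,0)
Count: 3 out of 4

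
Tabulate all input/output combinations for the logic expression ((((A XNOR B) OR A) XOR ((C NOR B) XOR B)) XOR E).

E | A | B | C | Output
----------------------
0 | 0 | 0 | 0 | 0
0 | 0 | 0 | 1 | 1
0 | 0 | 1 | 0 | 1
0 | 0 | 1 | 1 | 1
0 | 1 | 0 | 0 | 0
0 | 1 | 0 | 1 | 1
0 | 1 | 1 | 0 | 0
0 | 1 | 1 | 1 | 0
1 | 0 | 0 | 0 | 1
1 | 0 | 0 | 1 | 0
1 | 0 | 1 | 0 | 0
1 | 0 | 1 | 1 | 0
1 | 1 | 0 | 0 | 1
1 | 1 | 0 | 1 | 0
1 | 1 | 1 | 0 | 1
1 | 1 | 1 | 1 | 1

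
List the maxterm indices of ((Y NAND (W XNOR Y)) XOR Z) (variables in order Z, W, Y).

ΠM(3, 4, 5, 6) = (Z OR NOT W OR NOT Y) AND (NOT Z OR W OR Y) AND (NOT Z OR W OR NOT Y) AND (NOT Z OR NOT W OR Y)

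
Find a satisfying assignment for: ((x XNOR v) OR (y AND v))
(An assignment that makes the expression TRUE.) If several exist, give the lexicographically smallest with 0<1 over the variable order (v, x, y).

v=0, x=0, y=0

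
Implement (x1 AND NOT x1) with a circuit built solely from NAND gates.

((x1 NAND (x1 NAND x1)) NAND (x1 NAND (x1 NAND x1)))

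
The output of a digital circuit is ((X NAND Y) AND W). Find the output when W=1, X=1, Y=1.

Substituting: ((1 NAND 1) AND 1)
= 0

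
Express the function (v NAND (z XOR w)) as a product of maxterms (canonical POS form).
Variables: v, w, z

ΠM(5, 6) = (NOT v OR w OR NOT z) AND (NOT v OR NOT w OR z)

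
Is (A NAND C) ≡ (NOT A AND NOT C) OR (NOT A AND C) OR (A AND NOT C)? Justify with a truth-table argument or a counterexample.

Yes, they are equivalent — the two output columns agree on all 4 assignments:
A | C | Expression 1 | Expression 2
-----------------------------------
0 | 0 | 1 | 1
0 | 1 | 1 | 1
1 | 0 | 1 | 1
1 | 1 | 0 | 0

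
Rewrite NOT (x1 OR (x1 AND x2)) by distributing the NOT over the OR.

NOT x1 AND NOT (x1 AND x2)
De Morgan's: NOT(OR of terms) = AND of negations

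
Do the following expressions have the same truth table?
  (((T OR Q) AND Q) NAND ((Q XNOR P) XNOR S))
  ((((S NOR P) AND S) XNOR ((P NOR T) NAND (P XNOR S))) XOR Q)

No. Counterexample: with S=0, P=0, Q=0, T=1, Expression 1 = 1 but Expression 2 = 0.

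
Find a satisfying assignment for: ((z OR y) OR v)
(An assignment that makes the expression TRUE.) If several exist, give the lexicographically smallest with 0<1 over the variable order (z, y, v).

z=0, y=0, v=1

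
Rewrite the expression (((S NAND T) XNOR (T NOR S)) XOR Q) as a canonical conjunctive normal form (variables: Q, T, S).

(Q OR T OR NOT S) AND (Q OR NOT T OR S) AND (NOT Q OR T OR S) AND (NOT Q OR NOT T OR NOT S)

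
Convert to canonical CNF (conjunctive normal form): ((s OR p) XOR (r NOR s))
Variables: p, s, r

(p OR s OR NOT r) AND (NOT p OR s OR r)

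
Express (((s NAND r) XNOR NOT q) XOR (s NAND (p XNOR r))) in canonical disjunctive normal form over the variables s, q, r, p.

(NOT s AND q AND NOT r AND NOT p) OR (NOT s AND q AND NOT r AND p) OR (NOT s AND q AND r AND NOT p) OR (NOT s AND q AND r AND p) OR (s AND NOT q AND NOT r AND NOT p) OR (s AND NOT q AND r AND NOT p) OR (s AND q AND NOT r AND p) OR (s AND q AND r AND p)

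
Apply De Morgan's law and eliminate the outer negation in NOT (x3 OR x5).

NOT x3 AND NOT x5
De Morgan's: NOT(OR of terms) = AND of negations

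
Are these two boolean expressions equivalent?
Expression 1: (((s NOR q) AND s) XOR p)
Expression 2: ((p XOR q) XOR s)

No. Counterexample: with p=0, s=0, q=1, Expression 1 = 0 but Expression 2 = 1.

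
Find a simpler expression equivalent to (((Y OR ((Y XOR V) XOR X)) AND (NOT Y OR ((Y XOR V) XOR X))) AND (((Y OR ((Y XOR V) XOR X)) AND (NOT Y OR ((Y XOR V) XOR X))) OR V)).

By absorption (E AND (E OR v) = E) then distribution ((E OR v) AND (E OR NOT v) = E):
= ((Y XOR V) XOR X)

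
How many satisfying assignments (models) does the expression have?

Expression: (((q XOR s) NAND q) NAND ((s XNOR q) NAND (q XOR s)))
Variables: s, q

Satisfying assignments: (0,1)
Count: 1 out of 4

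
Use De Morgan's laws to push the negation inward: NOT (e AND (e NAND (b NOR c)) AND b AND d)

NOT e OR NOT (e NAND (b NOR c)) OR NOT b OR NOT d
De Morgan's: NOT(AND of terms) = OR of negations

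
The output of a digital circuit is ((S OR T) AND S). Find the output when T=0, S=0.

Substituting: ((0 OR 0) AND 0)
= 0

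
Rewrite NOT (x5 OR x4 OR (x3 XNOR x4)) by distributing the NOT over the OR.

NOT x5 AND NOT x4 AND NOT (x3 XNOR x4)
De Morgan's: NOT(OR of terms) = AND of negations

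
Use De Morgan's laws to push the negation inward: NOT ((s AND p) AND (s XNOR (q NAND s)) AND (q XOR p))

NOT (s AND p) OR NOT (s XNOR (q NAND s)) OR NOT (q XOR p)
De Morgan's: NOT(AND of terms) = OR of negations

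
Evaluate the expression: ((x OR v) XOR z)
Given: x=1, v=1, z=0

Substituting: ((1 OR 1) XOR 0)
= 1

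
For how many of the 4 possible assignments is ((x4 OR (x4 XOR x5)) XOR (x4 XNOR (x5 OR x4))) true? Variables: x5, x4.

Satisfying assignments: (0,0), (1,0)
Count: 2 out of 4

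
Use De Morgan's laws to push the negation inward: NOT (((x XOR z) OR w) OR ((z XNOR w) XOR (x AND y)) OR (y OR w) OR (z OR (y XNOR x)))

NOT ((x XOR z) OR w) AND NOT ((z XNOR w) XOR (x AND y)) AND NOT (y OR w) AND NOT (z OR (y XNOR x))
De Morgan's: NOT(OR of terms) = AND of negations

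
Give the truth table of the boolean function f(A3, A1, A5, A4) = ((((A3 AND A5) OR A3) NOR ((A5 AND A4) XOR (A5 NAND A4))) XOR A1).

A3 | A1 | A5 | A4 | Output
--------------------------
0 | 0 | 0 | 0 | 0
0 | 0 | 0 | 1 | 0
0 | 0 | 1 | 0 | 0
0 | 0 | 1 | 1 | 0
0 | 1 | 0 | 0 | 1
0 | 1 | 0 | 1 | 1
0 | 1 | 1 | 0 | 1
0 | 1 | 1 | 1 | 1
1 | 0 | 0 | 0 | 0
1 | 0 | 0 | 1 | 0
1 | 0 | 1 | 0 | 0
1 | 0 | 1 | 1 | 0
1 | 1 | 0 | 0 | 1
1 | 1 | 0 | 1 | 1
1 | 1 | 1 | 0 | 1
1 | 1 | 1 | 1 | 1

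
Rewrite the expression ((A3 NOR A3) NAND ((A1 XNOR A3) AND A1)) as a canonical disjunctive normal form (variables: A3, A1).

(NOT A3 AND NOT A1) OR (NOT A3 AND A1) OR (A3 AND NOT A1) OR (A3 AND A1)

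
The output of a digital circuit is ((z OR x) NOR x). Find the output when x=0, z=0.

Substituting: ((0 OR 0) NOR 0)
= 1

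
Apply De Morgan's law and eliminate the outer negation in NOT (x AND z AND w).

NOT x OR NOT z OR NOT w
De Morgan's: NOT(AND of terms) = OR of negations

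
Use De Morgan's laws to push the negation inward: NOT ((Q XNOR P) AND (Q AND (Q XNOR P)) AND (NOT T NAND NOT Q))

NOT (Q XNOR P) OR NOT (Q AND (Q XNOR P)) OR NOT (NOT T NAND NOT Q)
De Morgan's: NOT(AND of terms) = OR of negations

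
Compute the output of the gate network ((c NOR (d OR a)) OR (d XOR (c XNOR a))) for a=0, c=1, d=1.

Substituting: ((1 NOR (1 OR 0)) OR (1 XOR (1 XNOR 0)))
= 1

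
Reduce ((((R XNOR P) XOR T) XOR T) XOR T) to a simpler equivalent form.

By XOR self-cancellation ((E XOR v) XOR v = E):
= ((R XNOR P) XOR T)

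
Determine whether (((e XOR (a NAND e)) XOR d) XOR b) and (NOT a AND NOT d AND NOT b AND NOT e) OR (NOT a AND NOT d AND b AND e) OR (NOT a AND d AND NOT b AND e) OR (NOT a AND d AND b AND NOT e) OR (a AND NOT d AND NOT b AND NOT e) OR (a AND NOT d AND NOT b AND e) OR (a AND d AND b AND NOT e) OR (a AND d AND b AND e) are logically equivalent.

Yes, they are equivalent — the two output columns agree on all 16 assignments:
a | d | b | e | Expression 1 | Expression 2
-------------------------------------------
0 | 0 | 0 | 0 | 1 | 1
0 | 0 | 0 | 1 | 0 | 0
0 | 0 | 1 | 0 | 0 | 0
0 | 0 | 1 | 1 | 1 | 1
0 | 1 | 0 | 0 | 0 | 0
0 | 1 | 0 | 1 | 1 | 1
0 | 1 | 1 | 0 | 1 | 1
0 | 1 | 1 | 1 | 0 | 0
1 | 0 | 0 | 0 | 1 | 1
1 | 0 | 0 | 1 | 1 | 1
1 | 0 | 1 | 0 | 0 | 0
1 | 0 | 1 | 1 | 0 | 0
1 | 1 | 0 | 0 | 0 | 0
1 | 1 | 0 | 1 | 0 | 0
1 | 1 | 1 | 0 | 1 | 1
1 | 1 | 1 | 1 | 1 | 1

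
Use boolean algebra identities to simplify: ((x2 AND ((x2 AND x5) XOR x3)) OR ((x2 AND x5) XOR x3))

By absorption (E OR (E AND v) = E):
= ((x2 AND x5) XOR x3)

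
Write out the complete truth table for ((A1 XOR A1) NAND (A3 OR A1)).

A1 | A3 | Output
----------------
0 | 0 | 1
0 | 1 | 1
1 | 0 | 1
1 | 1 | 1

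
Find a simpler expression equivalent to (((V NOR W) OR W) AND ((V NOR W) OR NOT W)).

By distribution ((E OR v) AND (E OR NOT v) = E):
= (V NOR W)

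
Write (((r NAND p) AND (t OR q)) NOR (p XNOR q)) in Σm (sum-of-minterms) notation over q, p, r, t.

Σm(4, 6, 7) = (NOT q AND p AND NOT r AND NOT t) OR (NOT q AND p AND r AND NOT t) OR (NOT q AND p AND r AND t)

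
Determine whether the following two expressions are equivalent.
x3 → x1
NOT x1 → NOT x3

Yes, Contrapositive is always equivalent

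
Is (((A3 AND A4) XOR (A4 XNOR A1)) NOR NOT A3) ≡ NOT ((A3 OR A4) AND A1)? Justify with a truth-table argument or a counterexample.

No. Counterexample: with A3=0, A4=0, A1=0, Expression 1 = 0 but Expression 2 = 1.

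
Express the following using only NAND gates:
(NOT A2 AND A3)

(((A2 NAND A2) NAND A3) NAND ((A2 NAND A2) NAND A3))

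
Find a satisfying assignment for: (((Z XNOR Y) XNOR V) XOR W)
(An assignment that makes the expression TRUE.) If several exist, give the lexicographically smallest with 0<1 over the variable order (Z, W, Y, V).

Z=0, W=0, Y=0, V=1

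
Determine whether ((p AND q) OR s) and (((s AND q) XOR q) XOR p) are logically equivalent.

No. Counterexample: with s=0, p=0, q=1, Expression 1 = 0 but Expression 2 = 1.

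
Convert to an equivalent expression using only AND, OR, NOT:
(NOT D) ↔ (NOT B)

((NOT D) AND (NOT B)) OR (D AND B)
(Biconditional = both true or both false)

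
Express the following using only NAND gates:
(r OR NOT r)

((r NAND r) NAND ((r NAND r) NAND (r NAND r)))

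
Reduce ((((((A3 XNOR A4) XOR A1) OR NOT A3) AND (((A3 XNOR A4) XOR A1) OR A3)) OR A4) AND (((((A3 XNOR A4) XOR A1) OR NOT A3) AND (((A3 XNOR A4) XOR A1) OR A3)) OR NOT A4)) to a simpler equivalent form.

By distribution ((E OR v) AND (E OR NOT v) = E) then distribution ((E OR v) AND (E OR NOT v) = E):
= ((A3 XNOR A4) XOR A1)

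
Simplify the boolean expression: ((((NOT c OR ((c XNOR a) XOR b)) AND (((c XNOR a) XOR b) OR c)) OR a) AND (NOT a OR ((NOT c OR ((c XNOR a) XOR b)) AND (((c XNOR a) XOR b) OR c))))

By distribution ((E OR v) AND (E OR NOT v) = E) then distribution ((E OR v) AND (E OR NOT v) = E):
= ((c XNOR a) XOR b)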